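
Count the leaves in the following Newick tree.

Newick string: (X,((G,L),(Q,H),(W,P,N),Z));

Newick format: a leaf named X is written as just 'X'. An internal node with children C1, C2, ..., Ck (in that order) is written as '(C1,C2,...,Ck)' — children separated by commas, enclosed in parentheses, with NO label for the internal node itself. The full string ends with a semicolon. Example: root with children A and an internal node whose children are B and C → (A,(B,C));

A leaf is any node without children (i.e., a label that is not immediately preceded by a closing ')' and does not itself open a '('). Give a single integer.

Newick: (X,((G,L),(Q,H),(W,P,N),Z));
Scan left-to-right; a leaf is any maximal label run not followed by '(':
  pos 1: leaf 'X' → count = 1
  pos 5: leaf 'G' → count = 2
  pos 7: leaf 'L' → count = 3
  pos 11: leaf 'Q' → count = 4
  pos 13: leaf 'H' → count = 5
  pos 17: leaf 'W' → count = 6
  pos 19: leaf 'P' → count = 7
  pos 21: leaf 'N' → count = 8
  pos 24: leaf 'Z' → count = 9
Total leaves: 9

Answer: 9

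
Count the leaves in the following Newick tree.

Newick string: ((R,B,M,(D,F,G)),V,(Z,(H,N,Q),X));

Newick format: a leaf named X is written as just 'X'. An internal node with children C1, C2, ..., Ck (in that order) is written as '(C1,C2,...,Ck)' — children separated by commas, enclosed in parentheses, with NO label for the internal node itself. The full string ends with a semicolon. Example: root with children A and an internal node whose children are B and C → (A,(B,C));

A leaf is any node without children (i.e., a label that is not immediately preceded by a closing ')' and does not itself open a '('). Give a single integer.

Newick: ((R,B,M,(D,F,G)),V,(Z,(H,N,Q),X));
Scan left-to-right; a leaf is any maximal label run not followed by '(':
  pos 2: leaf 'R' → count = 1
  pos 4: leaf 'B' → count = 2
  pos 6: leaf 'M' → count = 3
  pos 9: leaf 'D' → count = 4
  pos 11: leaf 'F' → count = 5
  pos 13: leaf 'G' → count = 6
  pos 17: leaf 'V' → count = 7
  pos 20: leaf 'Z' → count = 8
  pos 23: leaf 'H' → count = 9
  pos 25: leaf 'N' → count = 10
  pos 27: leaf 'Q' → count = 11
  pos 30: leaf 'X' → count = 12
Total leaves: 12

Answer: 12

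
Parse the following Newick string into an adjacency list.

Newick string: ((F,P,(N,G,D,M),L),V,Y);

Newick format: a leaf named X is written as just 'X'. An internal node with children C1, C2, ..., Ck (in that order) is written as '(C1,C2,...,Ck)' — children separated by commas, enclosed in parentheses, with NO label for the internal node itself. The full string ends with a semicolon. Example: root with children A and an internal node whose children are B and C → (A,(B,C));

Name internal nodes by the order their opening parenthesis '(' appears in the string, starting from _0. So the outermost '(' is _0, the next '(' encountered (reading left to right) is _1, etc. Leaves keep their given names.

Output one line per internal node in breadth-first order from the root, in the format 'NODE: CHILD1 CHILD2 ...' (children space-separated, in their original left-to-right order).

Answer: _0: _1 V Y
_1: F P _2 L
_2: N G D M

Derivation:
Input: ((F,P,(N,G,D,M),L),V,Y);
Scanning left-to-right, naming '(' by encounter order:
  pos 0: '(' -> open internal node _0 (depth 1)
  pos 1: '(' -> open internal node _1 (depth 2)
  pos 6: '(' -> open internal node _2 (depth 3)
  pos 14: ')' -> close internal node _2 (now at depth 2)
  pos 17: ')' -> close internal node _1 (now at depth 1)
  pos 22: ')' -> close internal node _0 (now at depth 0)
Total internal nodes: 3
BFS adjacency from root:
  _0: _1 V Y
  _1: F P _2 L
  _2: N G D M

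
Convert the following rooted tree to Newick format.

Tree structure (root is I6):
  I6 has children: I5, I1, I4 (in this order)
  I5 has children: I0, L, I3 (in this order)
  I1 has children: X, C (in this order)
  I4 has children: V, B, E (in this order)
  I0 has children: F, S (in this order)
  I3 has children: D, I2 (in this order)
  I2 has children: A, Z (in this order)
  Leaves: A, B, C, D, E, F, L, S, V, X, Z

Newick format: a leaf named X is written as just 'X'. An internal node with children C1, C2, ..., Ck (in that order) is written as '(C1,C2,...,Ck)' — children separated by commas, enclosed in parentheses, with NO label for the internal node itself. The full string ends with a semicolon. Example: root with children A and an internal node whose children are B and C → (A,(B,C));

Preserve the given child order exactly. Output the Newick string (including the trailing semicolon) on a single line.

internal I6 with children ['I5', 'I1', 'I4']
  internal I5 with children ['I0', 'L', 'I3']
    internal I0 with children ['F', 'S']
      leaf 'F' → 'F'
      leaf 'S' → 'S'
    → '(F,S)'
    leaf 'L' → 'L'
    internal I3 with children ['D', 'I2']
      leaf 'D' → 'D'
      internal I2 with children ['A', 'Z']
        leaf 'A' → 'A'
        leaf 'Z' → 'Z'
      → '(A,Z)'
    → '(D,(A,Z))'
  → '((F,S),L,(D,(A,Z)))'
  internal I1 with children ['X', 'C']
    leaf 'X' → 'X'
    leaf 'C' → 'C'
  → '(X,C)'
  internal I4 with children ['V', 'B', 'E']
    leaf 'V' → 'V'
    leaf 'B' → 'B'
    leaf 'E' → 'E'
  → '(V,B,E)'
→ '(((F,S),L,(D,(A,Z))),(X,C),(V,B,E))'
Final: (((F,S),L,(D,(A,Z))),(X,C),(V,B,E));

Answer: (((F,S),L,(D,(A,Z))),(X,C),(V,B,E));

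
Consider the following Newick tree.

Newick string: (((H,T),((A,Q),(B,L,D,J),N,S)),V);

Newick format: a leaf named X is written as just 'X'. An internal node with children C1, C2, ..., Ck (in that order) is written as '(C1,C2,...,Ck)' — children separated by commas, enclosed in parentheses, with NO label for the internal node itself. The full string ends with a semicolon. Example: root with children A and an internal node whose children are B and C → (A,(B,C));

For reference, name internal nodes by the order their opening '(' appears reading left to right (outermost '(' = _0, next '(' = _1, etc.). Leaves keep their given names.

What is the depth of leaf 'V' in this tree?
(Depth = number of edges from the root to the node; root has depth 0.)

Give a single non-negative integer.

Newick: (((H,T),((A,Q),(B,L,D,J),N,S)),V);
Naming internals by '(' encounter order: outermost '(' = _0, next = _1, ...
Query node: V
Path from root: _0 -> V
Depth of V: 1 (number of edges from root)

Answer: 1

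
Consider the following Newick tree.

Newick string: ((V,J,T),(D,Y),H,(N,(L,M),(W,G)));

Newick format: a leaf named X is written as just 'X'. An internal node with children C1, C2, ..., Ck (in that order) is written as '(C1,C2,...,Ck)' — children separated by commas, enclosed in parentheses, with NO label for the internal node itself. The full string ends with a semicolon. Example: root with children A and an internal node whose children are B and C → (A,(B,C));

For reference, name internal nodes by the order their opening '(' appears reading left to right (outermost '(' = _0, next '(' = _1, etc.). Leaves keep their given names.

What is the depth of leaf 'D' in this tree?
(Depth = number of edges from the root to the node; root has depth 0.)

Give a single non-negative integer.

Newick: ((V,J,T),(D,Y),H,(N,(L,M),(W,G)));
Naming internals by '(' encounter order: outermost '(' = _0, next = _1, ...
Query node: D
Path from root: _0 -> _2 -> D
Depth of D: 2 (number of edges from root)

Answer: 2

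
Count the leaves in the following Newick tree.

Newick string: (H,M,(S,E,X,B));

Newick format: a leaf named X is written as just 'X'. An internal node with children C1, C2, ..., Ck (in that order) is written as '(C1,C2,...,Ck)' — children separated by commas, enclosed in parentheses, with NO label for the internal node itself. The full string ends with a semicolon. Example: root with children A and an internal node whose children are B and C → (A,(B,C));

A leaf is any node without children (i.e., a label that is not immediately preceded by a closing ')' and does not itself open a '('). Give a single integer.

Newick: (H,M,(S,E,X,B));
Scan left-to-right; a leaf is any maximal label run not followed by '(':
  pos 1: leaf 'H' → count = 1
  pos 3: leaf 'M' → count = 2
  pos 6: leaf 'S' → count = 3
  pos 8: leaf 'E' → count = 4
  pos 10: leaf 'X' → count = 5
  pos 12: leaf 'B' → count = 6
Total leaves: 6

Answer: 6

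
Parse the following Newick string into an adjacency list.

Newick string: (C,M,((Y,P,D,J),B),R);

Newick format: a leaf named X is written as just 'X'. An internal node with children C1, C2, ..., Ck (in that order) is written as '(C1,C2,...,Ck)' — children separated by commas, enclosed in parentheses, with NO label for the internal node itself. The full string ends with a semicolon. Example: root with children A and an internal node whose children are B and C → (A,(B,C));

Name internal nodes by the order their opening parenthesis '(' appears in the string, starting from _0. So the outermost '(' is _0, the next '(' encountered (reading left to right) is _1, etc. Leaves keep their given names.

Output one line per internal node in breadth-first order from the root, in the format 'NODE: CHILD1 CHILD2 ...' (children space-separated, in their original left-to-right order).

Input: (C,M,((Y,P,D,J),B),R);
Scanning left-to-right, naming '(' by encounter order:
  pos 0: '(' -> open internal node _0 (depth 1)
  pos 5: '(' -> open internal node _1 (depth 2)
  pos 6: '(' -> open internal node _2 (depth 3)
  pos 14: ')' -> close internal node _2 (now at depth 2)
  pos 17: ')' -> close internal node _1 (now at depth 1)
  pos 20: ')' -> close internal node _0 (now at depth 0)
Total internal nodes: 3
BFS adjacency from root:
  _0: C M _1 R
  _1: _2 B
  _2: Y P D J

Answer: _0: C M _1 R
_1: _2 B
_2: Y P D J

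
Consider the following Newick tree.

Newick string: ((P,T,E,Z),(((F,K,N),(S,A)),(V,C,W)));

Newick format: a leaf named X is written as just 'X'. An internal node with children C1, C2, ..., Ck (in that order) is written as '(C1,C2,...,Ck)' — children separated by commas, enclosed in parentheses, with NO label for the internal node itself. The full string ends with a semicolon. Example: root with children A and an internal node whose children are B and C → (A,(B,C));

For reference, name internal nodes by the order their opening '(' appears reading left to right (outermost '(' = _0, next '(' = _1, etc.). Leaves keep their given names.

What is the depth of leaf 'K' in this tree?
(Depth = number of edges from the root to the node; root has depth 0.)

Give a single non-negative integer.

Answer: 4

Derivation:
Newick: ((P,T,E,Z),(((F,K,N),(S,A)),(V,C,W)));
Naming internals by '(' encounter order: outermost '(' = _0, next = _1, ...
Query node: K
Path from root: _0 -> _2 -> _3 -> _4 -> K
Depth of K: 4 (number of edges from root)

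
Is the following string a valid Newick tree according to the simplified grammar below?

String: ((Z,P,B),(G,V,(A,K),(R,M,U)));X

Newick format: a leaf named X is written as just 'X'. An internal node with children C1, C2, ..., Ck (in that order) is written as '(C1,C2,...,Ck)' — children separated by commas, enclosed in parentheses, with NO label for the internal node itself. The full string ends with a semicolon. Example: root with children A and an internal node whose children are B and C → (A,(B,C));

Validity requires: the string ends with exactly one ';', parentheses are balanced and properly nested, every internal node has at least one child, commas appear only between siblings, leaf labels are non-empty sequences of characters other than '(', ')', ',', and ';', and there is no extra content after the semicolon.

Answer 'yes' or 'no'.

Input: ((Z,P,B),(G,V,(A,K),(R,M,U)));X
Paren balance: 5 '(' vs 5 ')' OK
Ends with single ';': False
Full parse: FAILS (must end with ;)
Valid: False

Answer: no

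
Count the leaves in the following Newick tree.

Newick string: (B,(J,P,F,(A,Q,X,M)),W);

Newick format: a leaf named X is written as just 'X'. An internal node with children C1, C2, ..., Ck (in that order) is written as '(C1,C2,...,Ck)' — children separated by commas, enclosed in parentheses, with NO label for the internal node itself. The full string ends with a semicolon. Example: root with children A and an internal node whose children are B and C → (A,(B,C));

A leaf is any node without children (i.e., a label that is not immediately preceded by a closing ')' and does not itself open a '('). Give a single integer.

Newick: (B,(J,P,F,(A,Q,X,M)),W);
Scan left-to-right; a leaf is any maximal label run not followed by '(':
  pos 1: leaf 'B' → count = 1
  pos 4: leaf 'J' → count = 2
  pos 6: leaf 'P' → count = 3
  pos 8: leaf 'F' → count = 4
  pos 11: leaf 'A' → count = 5
  pos 13: leaf 'Q' → count = 6
  pos 15: leaf 'X' → count = 7
  pos 17: leaf 'M' → count = 8
  pos 21: leaf 'W' → count = 9
Total leaves: 9

Answer: 9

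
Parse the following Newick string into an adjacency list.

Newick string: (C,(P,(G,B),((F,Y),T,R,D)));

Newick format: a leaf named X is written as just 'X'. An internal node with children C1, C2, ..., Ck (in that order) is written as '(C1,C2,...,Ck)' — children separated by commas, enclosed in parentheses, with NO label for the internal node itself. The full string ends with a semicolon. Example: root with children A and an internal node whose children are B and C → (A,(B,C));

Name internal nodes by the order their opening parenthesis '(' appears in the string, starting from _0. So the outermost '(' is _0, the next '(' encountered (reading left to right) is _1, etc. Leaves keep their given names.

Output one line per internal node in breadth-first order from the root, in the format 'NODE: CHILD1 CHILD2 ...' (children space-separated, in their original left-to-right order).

Answer: _0: C _1
_1: P _2 _3
_2: G B
_3: _4 T R D
_4: F Y

Derivation:
Input: (C,(P,(G,B),((F,Y),T,R,D)));
Scanning left-to-right, naming '(' by encounter order:
  pos 0: '(' -> open internal node _0 (depth 1)
  pos 3: '(' -> open internal node _1 (depth 2)
  pos 6: '(' -> open internal node _2 (depth 3)
  pos 10: ')' -> close internal node _2 (now at depth 2)
  pos 12: '(' -> open internal node _3 (depth 3)
  pos 13: '(' -> open internal node _4 (depth 4)
  pos 17: ')' -> close internal node _4 (now at depth 3)
  pos 24: ')' -> close internal node _3 (now at depth 2)
  pos 25: ')' -> close internal node _1 (now at depth 1)
  pos 26: ')' -> close internal node _0 (now at depth 0)
Total internal nodes: 5
BFS adjacency from root:
  _0: C _1
  _1: P _2 _3
  _2: G B
  _3: _4 T R D
  _4: F Y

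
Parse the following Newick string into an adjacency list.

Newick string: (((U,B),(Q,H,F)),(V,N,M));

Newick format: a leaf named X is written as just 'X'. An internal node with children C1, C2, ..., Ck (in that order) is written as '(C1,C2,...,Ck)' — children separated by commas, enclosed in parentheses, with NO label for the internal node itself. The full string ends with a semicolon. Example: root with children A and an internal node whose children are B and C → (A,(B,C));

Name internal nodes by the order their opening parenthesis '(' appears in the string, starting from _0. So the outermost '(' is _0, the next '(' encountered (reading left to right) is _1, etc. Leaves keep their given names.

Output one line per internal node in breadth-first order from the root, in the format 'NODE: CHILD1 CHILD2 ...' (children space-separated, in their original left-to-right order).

Answer: _0: _1 _4
_1: _2 _3
_4: V N M
_2: U B
_3: Q H F

Derivation:
Input: (((U,B),(Q,H,F)),(V,N,M));
Scanning left-to-right, naming '(' by encounter order:
  pos 0: '(' -> open internal node _0 (depth 1)
  pos 1: '(' -> open internal node _1 (depth 2)
  pos 2: '(' -> open internal node _2 (depth 3)
  pos 6: ')' -> close internal node _2 (now at depth 2)
  pos 8: '(' -> open internal node _3 (depth 3)
  pos 14: ')' -> close internal node _3 (now at depth 2)
  pos 15: ')' -> close internal node _1 (now at depth 1)
  pos 17: '(' -> open internal node _4 (depth 2)
  pos 23: ')' -> close internal node _4 (now at depth 1)
  pos 24: ')' -> close internal node _0 (now at depth 0)
Total internal nodes: 5
BFS adjacency from root:
  _0: _1 _4
  _1: _2 _3
  _4: V N M
  _2: U B
  _3: Q H F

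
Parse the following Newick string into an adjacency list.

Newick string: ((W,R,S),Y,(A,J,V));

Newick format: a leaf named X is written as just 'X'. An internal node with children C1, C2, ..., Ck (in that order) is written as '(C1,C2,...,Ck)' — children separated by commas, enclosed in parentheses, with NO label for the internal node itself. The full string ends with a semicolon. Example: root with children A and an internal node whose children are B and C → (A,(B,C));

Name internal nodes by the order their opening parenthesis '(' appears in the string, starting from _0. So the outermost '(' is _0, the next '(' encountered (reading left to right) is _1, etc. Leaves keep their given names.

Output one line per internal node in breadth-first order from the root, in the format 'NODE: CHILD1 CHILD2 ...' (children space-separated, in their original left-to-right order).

Input: ((W,R,S),Y,(A,J,V));
Scanning left-to-right, naming '(' by encounter order:
  pos 0: '(' -> open internal node _0 (depth 1)
  pos 1: '(' -> open internal node _1 (depth 2)
  pos 7: ')' -> close internal node _1 (now at depth 1)
  pos 11: '(' -> open internal node _2 (depth 2)
  pos 17: ')' -> close internal node _2 (now at depth 1)
  pos 18: ')' -> close internal node _0 (now at depth 0)
Total internal nodes: 3
BFS adjacency from root:
  _0: _1 Y _2
  _1: W R S
  _2: A J V

Answer: _0: _1 Y _2
_1: W R S
_2: A J V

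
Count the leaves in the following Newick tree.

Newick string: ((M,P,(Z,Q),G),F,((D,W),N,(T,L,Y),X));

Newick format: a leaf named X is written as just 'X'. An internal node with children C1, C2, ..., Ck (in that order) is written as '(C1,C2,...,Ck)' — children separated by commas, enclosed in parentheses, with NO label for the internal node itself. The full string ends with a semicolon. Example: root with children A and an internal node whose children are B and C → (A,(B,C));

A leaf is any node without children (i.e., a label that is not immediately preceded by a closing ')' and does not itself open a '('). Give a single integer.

Newick: ((M,P,(Z,Q),G),F,((D,W),N,(T,L,Y),X));
Scan left-to-right; a leaf is any maximal label run not followed by '(':
  pos 2: leaf 'M' → count = 1
  pos 4: leaf 'P' → count = 2
  pos 7: leaf 'Z' → count = 3
  pos 9: leaf 'Q' → count = 4
  pos 12: leaf 'G' → count = 5
  pos 15: leaf 'F' → count = 6
  pos 19: leaf 'D' → count = 7
  pos 21: leaf 'W' → count = 8
  pos 24: leaf 'N' → count = 9
  pos 27: leaf 'T' → count = 10
  pos 29: leaf 'L' → count = 11
  pos 31: leaf 'Y' → count = 12
  pos 34: leaf 'X' → count = 13
Total leaves: 13

Answer: 13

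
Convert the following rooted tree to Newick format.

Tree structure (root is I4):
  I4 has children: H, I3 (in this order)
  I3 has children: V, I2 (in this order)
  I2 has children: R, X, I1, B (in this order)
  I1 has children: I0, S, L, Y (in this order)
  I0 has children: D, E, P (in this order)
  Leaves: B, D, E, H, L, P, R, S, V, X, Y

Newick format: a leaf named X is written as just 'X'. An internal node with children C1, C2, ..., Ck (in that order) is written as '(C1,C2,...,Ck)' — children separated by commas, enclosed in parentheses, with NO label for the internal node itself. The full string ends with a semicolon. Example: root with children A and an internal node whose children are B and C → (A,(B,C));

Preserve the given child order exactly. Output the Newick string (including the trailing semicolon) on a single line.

internal I4 with children ['H', 'I3']
  leaf 'H' → 'H'
  internal I3 with children ['V', 'I2']
    leaf 'V' → 'V'
    internal I2 with children ['R', 'X', 'I1', 'B']
      leaf 'R' → 'R'
      leaf 'X' → 'X'
      internal I1 with children ['I0', 'S', 'L', 'Y']
        internal I0 with children ['D', 'E', 'P']
          leaf 'D' → 'D'
          leaf 'E' → 'E'
          leaf 'P' → 'P'
        → '(D,E,P)'
        leaf 'S' → 'S'
        leaf 'L' → 'L'
        leaf 'Y' → 'Y'
      → '((D,E,P),S,L,Y)'
      leaf 'B' → 'B'
    → '(R,X,((D,E,P),S,L,Y),B)'
  → '(V,(R,X,((D,E,P),S,L,Y),B))'
→ '(H,(V,(R,X,((D,E,P),S,L,Y),B)))'
Final: (H,(V,(R,X,((D,E,P),S,L,Y),B)));

Answer: (H,(V,(R,X,((D,E,P),S,L,Y),B)));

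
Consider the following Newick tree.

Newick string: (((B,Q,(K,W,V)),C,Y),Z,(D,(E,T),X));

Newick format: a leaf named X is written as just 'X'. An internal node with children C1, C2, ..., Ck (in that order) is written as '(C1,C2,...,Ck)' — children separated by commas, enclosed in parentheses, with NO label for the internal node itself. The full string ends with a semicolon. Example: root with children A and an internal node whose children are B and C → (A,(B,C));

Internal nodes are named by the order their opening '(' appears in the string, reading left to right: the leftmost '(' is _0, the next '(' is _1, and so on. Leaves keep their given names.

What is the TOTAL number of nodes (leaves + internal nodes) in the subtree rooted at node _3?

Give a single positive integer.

Newick: (((B,Q,(K,W,V)),C,Y),Z,(D,(E,T),X));
Locate _3: it is the '(' at position 7 (the 4th '(' reading left to right).
Query: subtree rooted at _3
_3: subtree_size = 1 + 3
  K: subtree_size = 1 + 0
  W: subtree_size = 1 + 0
  V: subtree_size = 1 + 0
Total subtree size of _3: 4

Answer: 4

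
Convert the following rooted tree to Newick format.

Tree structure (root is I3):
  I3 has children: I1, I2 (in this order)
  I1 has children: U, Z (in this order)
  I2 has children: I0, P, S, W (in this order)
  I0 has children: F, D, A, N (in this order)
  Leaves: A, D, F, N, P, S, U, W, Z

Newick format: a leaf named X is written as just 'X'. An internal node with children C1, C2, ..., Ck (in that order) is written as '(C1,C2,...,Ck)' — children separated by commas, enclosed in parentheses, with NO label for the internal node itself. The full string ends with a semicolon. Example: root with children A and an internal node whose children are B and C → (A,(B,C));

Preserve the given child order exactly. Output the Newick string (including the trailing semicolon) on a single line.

internal I3 with children ['I1', 'I2']
  internal I1 with children ['U', 'Z']
    leaf 'U' → 'U'
    leaf 'Z' → 'Z'
  → '(U,Z)'
  internal I2 with children ['I0', 'P', 'S', 'W']
    internal I0 with children ['F', 'D', 'A', 'N']
      leaf 'F' → 'F'
      leaf 'D' → 'D'
      leaf 'A' → 'A'
      leaf 'N' → 'N'
    → '(F,D,A,N)'
    leaf 'P' → 'P'
    leaf 'S' → 'S'
    leaf 'W' → 'W'
  → '((F,D,A,N),P,S,W)'
→ '((U,Z),((F,D,A,N),P,S,W))'
Final: ((U,Z),((F,D,A,N),P,S,W));

Answer: ((U,Z),((F,D,A,N),P,S,W));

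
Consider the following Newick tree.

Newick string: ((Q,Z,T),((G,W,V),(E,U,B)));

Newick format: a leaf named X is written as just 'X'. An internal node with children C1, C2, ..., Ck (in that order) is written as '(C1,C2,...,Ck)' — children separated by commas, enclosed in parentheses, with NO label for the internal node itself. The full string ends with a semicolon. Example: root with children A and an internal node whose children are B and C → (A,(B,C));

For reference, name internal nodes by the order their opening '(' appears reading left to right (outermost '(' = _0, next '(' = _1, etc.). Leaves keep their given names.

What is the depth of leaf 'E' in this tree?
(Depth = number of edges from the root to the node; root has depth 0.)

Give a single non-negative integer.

Answer: 3

Derivation:
Newick: ((Q,Z,T),((G,W,V),(E,U,B)));
Naming internals by '(' encounter order: outermost '(' = _0, next = _1, ...
Query node: E
Path from root: _0 -> _2 -> _4 -> E
Depth of E: 3 (number of edges from root)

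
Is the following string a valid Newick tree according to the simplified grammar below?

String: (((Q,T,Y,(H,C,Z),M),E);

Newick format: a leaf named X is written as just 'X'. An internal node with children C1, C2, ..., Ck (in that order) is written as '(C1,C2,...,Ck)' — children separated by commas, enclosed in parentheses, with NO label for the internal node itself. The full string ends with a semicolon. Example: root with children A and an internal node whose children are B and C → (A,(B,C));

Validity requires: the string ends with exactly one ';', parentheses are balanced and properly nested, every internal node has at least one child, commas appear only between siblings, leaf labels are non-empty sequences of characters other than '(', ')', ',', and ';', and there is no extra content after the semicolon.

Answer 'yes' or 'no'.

Answer: no

Derivation:
Input: (((Q,T,Y,(H,C,Z),M),E);
Paren balance: 4 '(' vs 3 ')' MISMATCH
Ends with single ';': True
Full parse: FAILS (expected , or ) at pos 22)
Valid: False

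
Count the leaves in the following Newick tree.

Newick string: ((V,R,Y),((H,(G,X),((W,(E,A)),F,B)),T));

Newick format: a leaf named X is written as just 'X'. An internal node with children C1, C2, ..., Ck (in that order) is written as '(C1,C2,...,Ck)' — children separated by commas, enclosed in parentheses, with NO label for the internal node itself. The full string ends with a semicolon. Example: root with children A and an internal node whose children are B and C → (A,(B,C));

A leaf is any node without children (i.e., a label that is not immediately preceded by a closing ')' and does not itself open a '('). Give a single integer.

Newick: ((V,R,Y),((H,(G,X),((W,(E,A)),F,B)),T));
Scan left-to-right; a leaf is any maximal label run not followed by '(':
  pos 2: leaf 'V' → count = 1
  pos 4: leaf 'R' → count = 2
  pos 6: leaf 'Y' → count = 3
  pos 11: leaf 'H' → count = 4
  pos 14: leaf 'G' → count = 5
  pos 16: leaf 'X' → count = 6
  pos 21: leaf 'W' → count = 7
  pos 24: leaf 'E' → count = 8
  pos 26: leaf 'A' → count = 9
  pos 30: leaf 'F' → count = 10
  pos 32: leaf 'B' → count = 11
  pos 36: leaf 'T' → count = 12
Total leaves: 12

Answer: 12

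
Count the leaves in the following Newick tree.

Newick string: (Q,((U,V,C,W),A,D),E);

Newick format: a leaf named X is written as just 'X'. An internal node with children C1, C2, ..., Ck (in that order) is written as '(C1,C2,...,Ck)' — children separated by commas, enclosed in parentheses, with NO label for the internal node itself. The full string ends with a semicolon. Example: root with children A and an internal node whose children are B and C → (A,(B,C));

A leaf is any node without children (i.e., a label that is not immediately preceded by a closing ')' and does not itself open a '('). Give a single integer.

Newick: (Q,((U,V,C,W),A,D),E);
Scan left-to-right; a leaf is any maximal label run not followed by '(':
  pos 1: leaf 'Q' → count = 1
  pos 5: leaf 'U' → count = 2
  pos 7: leaf 'V' → count = 3
  pos 9: leaf 'C' → count = 4
  pos 11: leaf 'W' → count = 5
  pos 14: leaf 'A' → count = 6
  pos 16: leaf 'D' → count = 7
  pos 19: leaf 'E' → count = 8
Total leaves: 8

Answer: 8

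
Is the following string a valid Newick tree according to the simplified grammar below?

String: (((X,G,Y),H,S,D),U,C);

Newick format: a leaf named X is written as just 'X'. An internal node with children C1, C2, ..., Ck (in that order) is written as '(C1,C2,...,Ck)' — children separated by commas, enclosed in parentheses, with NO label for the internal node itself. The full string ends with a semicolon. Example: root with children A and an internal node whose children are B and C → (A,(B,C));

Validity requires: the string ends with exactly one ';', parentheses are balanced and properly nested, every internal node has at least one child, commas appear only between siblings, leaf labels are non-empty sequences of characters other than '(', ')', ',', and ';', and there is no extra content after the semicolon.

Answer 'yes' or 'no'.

Input: (((X,G,Y),H,S,D),U,C);
Paren balance: 3 '(' vs 3 ')' OK
Ends with single ';': True
Full parse: OK
Valid: True

Answer: yes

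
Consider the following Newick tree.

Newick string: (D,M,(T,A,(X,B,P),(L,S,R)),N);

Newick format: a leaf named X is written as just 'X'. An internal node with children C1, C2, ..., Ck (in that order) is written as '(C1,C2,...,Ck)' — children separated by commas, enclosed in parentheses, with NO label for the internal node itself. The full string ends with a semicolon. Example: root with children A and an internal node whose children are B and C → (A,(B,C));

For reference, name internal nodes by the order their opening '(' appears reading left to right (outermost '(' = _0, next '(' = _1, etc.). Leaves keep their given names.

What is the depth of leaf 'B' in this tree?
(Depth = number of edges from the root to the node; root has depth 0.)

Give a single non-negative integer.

Newick: (D,M,(T,A,(X,B,P),(L,S,R)),N);
Naming internals by '(' encounter order: outermost '(' = _0, next = _1, ...
Query node: B
Path from root: _0 -> _1 -> _2 -> B
Depth of B: 3 (number of edges from root)

Answer: 3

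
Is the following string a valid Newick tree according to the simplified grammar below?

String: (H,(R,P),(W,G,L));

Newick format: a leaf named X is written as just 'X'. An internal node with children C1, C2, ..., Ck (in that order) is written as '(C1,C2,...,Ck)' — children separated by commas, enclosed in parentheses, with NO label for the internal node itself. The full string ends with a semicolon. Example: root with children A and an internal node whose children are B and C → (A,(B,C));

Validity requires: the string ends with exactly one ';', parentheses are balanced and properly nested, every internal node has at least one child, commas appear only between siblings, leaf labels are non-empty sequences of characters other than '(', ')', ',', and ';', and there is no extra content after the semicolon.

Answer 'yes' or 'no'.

Answer: yes

Derivation:
Input: (H,(R,P),(W,G,L));
Paren balance: 3 '(' vs 3 ')' OK
Ends with single ';': True
Full parse: OK
Valid: True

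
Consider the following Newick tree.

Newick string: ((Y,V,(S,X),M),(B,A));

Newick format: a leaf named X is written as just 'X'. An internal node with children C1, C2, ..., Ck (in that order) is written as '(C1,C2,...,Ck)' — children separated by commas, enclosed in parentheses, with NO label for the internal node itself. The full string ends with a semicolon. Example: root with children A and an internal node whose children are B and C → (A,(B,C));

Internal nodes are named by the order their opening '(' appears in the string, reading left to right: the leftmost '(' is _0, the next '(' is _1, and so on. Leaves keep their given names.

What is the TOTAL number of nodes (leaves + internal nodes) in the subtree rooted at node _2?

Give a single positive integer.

Answer: 3

Derivation:
Newick: ((Y,V,(S,X),M),(B,A));
Locate _2: it is the '(' at position 6 (the 3rd '(' reading left to right).
Query: subtree rooted at _2
_2: subtree_size = 1 + 2
  S: subtree_size = 1 + 0
  X: subtree_size = 1 + 0
Total subtree size of _2: 3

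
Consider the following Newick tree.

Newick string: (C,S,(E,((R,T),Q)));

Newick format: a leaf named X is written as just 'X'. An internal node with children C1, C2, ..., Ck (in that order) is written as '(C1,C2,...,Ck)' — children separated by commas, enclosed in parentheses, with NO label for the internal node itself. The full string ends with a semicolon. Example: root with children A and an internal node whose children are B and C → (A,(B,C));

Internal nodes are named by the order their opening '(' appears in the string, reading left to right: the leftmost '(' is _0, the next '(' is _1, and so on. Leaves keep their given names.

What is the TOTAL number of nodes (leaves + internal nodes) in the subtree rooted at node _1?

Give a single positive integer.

Answer: 7

Derivation:
Newick: (C,S,(E,((R,T),Q)));
Locate _1: it is the '(' at position 5 (the 2nd '(' reading left to right).
Query: subtree rooted at _1
_1: subtree_size = 1 + 6
  E: subtree_size = 1 + 0
  _2: subtree_size = 1 + 4
    _3: subtree_size = 1 + 2
      R: subtree_size = 1 + 0
      T: subtree_size = 1 + 0
    Q: subtree_size = 1 + 0
Total subtree size of _1: 7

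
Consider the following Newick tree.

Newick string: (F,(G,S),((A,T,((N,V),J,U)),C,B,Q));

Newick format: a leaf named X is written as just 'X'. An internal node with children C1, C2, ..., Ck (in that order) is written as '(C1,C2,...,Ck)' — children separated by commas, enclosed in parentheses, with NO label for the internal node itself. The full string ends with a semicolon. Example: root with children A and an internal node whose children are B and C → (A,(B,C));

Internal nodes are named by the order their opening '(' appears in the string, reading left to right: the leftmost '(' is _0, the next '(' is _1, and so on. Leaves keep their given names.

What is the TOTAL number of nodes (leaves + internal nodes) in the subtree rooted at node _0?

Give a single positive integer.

Newick: (F,(G,S),((A,T,((N,V),J,U)),C,B,Q));
Locate _0: it is the '(' at position 0 (the 1st '(' reading left to right).
Query: subtree rooted at _0
_0: subtree_size = 1 + 17
  F: subtree_size = 1 + 0
  _1: subtree_size = 1 + 2
    G: subtree_size = 1 + 0
    S: subtree_size = 1 + 0
  _2: subtree_size = 1 + 12
    _3: subtree_size = 1 + 8
      A: subtree_size = 1 + 0
      T: subtree_size = 1 + 0
      _4: subtree_size = 1 + 5
        _5: subtree_size = 1 + 2
          N: subtree_size = 1 + 0
          V: subtree_size = 1 + 0
        J: subtree_size = 1 + 0
        U: subtree_size = 1 + 0
    C: subtree_size = 1 + 0
    B: subtree_size = 1 + 0
    Q: subtree_size = 1 + 0
Total subtree size of _0: 18

Answer: 18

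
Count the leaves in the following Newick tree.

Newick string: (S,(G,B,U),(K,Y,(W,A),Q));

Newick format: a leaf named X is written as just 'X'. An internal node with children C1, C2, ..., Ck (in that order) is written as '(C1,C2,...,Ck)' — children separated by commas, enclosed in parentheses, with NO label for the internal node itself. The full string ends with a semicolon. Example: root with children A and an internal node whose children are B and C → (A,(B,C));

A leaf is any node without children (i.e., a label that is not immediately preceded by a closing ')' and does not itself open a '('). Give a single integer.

Newick: (S,(G,B,U),(K,Y,(W,A),Q));
Scan left-to-right; a leaf is any maximal label run not followed by '(':
  pos 1: leaf 'S' → count = 1
  pos 4: leaf 'G' → count = 2
  pos 6: leaf 'B' → count = 3
  pos 8: leaf 'U' → count = 4
  pos 12: leaf 'K' → count = 5
  pos 14: leaf 'Y' → count = 6
  pos 17: leaf 'W' → count = 7
  pos 19: leaf 'A' → count = 8
  pos 22: leaf 'Q' → count = 9
Total leaves: 9

Answer: 9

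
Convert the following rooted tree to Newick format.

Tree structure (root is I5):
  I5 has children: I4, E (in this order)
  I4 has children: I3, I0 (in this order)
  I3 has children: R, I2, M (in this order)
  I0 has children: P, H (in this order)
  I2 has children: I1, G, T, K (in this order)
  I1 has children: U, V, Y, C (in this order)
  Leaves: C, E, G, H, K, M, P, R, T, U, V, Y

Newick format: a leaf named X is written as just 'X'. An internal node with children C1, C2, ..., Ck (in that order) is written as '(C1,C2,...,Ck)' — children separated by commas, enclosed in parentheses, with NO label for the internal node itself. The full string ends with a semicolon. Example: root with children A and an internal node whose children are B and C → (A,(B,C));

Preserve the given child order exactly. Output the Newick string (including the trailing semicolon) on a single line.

Answer: (((R,((U,V,Y,C),G,T,K),M),(P,H)),E);

Derivation:
internal I5 with children ['I4', 'E']
  internal I4 with children ['I3', 'I0']
    internal I3 with children ['R', 'I2', 'M']
      leaf 'R' → 'R'
      internal I2 with children ['I1', 'G', 'T', 'K']
        internal I1 with children ['U', 'V', 'Y', 'C']
          leaf 'U' → 'U'
          leaf 'V' → 'V'
          leaf 'Y' → 'Y'
          leaf 'C' → 'C'
        → '(U,V,Y,C)'
        leaf 'G' → 'G'
        leaf 'T' → 'T'
        leaf 'K' → 'K'
      → '((U,V,Y,C),G,T,K)'
      leaf 'M' → 'M'
    → '(R,((U,V,Y,C),G,T,K),M)'
    internal I0 with children ['P', 'H']
      leaf 'P' → 'P'
      leaf 'H' → 'H'
    → '(P,H)'
  → '((R,((U,V,Y,C),G,T,K),M),(P,H))'
  leaf 'E' → 'E'
→ '(((R,((U,V,Y,C),G,T,K),M),(P,H)),E)'
Final: (((R,((U,V,Y,C),G,T,K),M),(P,H)),E);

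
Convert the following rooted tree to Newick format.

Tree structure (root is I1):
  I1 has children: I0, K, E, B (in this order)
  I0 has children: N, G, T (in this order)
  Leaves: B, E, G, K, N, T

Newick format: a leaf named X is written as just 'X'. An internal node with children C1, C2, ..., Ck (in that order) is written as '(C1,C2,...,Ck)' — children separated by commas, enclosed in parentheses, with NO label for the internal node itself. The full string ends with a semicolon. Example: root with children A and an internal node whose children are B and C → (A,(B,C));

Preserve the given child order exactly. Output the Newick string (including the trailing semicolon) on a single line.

Answer: ((N,G,T),K,E,B);

Derivation:
internal I1 with children ['I0', 'K', 'E', 'B']
  internal I0 with children ['N', 'G', 'T']
    leaf 'N' → 'N'
    leaf 'G' → 'G'
    leaf 'T' → 'T'
  → '(N,G,T)'
  leaf 'K' → 'K'
  leaf 'E' → 'E'
  leaf 'B' → 'B'
→ '((N,G,T),K,E,B)'
Final: ((N,G,T),K,E,B);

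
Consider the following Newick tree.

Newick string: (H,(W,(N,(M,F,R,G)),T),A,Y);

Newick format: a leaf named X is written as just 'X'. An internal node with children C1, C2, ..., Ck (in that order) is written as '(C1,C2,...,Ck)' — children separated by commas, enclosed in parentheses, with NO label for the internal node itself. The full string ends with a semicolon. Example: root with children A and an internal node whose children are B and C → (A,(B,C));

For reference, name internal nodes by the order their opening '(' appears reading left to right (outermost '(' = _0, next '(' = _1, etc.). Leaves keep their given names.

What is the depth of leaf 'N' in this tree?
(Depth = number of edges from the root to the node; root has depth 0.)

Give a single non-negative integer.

Newick: (H,(W,(N,(M,F,R,G)),T),A,Y);
Naming internals by '(' encounter order: outermost '(' = _0, next = _1, ...
Query node: N
Path from root: _0 -> _1 -> _2 -> N
Depth of N: 3 (number of edges from root)

Answer: 3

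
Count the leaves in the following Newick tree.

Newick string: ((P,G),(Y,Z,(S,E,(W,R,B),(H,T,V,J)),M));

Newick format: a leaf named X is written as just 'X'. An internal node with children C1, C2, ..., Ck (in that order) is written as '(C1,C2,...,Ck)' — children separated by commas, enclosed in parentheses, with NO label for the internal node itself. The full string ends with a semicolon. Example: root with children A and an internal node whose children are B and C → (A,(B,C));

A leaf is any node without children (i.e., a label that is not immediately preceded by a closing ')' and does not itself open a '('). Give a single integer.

Answer: 14

Derivation:
Newick: ((P,G),(Y,Z,(S,E,(W,R,B),(H,T,V,J)),M));
Scan left-to-right; a leaf is any maximal label run not followed by '(':
  pos 2: leaf 'P' → count = 1
  pos 4: leaf 'G' → count = 2
  pos 8: leaf 'Y' → count = 3
  pos 10: leaf 'Z' → count = 4
  pos 13: leaf 'S' → count = 5
  pos 15: leaf 'E' → count = 6
  pos 18: leaf 'W' → count = 7
  pos 20: leaf 'R' → count = 8
  pos 22: leaf 'B' → count = 9
  pos 26: leaf 'H' → count = 10
  pos 28: leaf 'T' → count = 11
  pos 30: leaf 'V' → count = 12
  pos 32: leaf 'J' → count = 13
  pos 36: leaf 'M' → count = 14
Total leaves: 14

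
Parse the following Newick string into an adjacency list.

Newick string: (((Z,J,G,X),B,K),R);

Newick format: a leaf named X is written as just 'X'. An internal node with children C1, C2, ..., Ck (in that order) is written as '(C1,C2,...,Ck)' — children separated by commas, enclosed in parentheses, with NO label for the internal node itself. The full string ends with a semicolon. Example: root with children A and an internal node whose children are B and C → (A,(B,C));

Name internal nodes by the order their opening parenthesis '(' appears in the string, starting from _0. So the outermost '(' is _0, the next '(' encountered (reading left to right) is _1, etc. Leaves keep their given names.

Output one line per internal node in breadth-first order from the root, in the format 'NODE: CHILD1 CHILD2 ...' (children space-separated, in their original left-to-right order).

Answer: _0: _1 R
_1: _2 B K
_2: Z J G X

Derivation:
Input: (((Z,J,G,X),B,K),R);
Scanning left-to-right, naming '(' by encounter order:
  pos 0: '(' -> open internal node _0 (depth 1)
  pos 1: '(' -> open internal node _1 (depth 2)
  pos 2: '(' -> open internal node _2 (depth 3)
  pos 10: ')' -> close internal node _2 (now at depth 2)
  pos 15: ')' -> close internal node _1 (now at depth 1)
  pos 18: ')' -> close internal node _0 (now at depth 0)
Total internal nodes: 3
BFS adjacency from root:
  _0: _1 R
  _1: _2 B K
  _2: Z J G X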